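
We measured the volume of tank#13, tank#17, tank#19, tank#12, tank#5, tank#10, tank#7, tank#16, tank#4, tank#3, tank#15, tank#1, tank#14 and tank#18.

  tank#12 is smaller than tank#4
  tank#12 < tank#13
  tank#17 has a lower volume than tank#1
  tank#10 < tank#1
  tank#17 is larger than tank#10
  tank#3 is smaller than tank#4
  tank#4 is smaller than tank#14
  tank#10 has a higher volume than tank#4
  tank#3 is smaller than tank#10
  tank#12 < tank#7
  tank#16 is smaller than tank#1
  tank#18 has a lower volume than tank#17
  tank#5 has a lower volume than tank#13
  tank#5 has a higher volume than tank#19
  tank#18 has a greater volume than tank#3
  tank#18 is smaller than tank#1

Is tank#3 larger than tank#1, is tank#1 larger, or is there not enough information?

The relevant relations are tank#3 < tank#4; tank#4 < tank#10; tank#10 < tank#17; tank#17 < tank#1.
Chaining these gives tank#3 < tank#4 < tank#10 < tank#17 < tank#1.
So tank#1 is larger.

tank#1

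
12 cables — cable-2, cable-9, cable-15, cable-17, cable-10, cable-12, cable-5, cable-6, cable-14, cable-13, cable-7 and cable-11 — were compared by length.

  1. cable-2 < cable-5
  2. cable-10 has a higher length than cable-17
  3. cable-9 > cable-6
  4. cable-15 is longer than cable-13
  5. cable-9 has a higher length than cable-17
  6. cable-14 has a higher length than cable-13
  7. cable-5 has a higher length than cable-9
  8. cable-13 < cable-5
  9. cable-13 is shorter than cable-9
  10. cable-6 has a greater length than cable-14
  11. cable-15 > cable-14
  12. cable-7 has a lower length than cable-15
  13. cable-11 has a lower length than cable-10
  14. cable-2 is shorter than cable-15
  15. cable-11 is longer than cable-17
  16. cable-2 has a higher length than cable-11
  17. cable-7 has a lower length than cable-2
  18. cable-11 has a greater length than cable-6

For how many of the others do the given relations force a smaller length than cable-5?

8

From cable-5 the given relations immediately reach cable-13, cable-9, cable-2.
From those, cable-17, cable-7, cable-6, cable-11 — 7 in total.
From those, cable-14 — 8 in total.
Nothing else is reachable below cable-5; 8 in all.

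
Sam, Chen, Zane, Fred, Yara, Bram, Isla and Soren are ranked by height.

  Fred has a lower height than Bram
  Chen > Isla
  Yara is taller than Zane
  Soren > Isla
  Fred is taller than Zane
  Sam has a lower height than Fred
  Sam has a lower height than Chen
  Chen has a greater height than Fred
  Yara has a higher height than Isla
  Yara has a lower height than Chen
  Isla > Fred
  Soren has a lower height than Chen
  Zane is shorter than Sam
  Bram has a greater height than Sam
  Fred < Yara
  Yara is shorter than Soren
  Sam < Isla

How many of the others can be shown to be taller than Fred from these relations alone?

The elements the relations force above Fred are Isla, Yara, Soren, Bram, Chen — no chain reaches any other.
That is 5.

5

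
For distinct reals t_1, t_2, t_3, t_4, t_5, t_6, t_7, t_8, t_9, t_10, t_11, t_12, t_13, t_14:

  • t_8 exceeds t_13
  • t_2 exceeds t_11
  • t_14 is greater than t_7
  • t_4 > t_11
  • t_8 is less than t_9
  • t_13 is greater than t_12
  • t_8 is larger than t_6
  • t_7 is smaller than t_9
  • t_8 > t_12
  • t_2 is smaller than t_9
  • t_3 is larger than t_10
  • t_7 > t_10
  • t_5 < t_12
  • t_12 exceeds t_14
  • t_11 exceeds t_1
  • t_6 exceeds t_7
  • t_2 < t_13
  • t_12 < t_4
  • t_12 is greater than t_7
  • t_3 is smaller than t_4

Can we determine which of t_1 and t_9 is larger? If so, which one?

t_9

The relevant relations are t_1 < t_11; t_11 < t_2; t_2 < t_13; t_13 < t_8; t_8 < t_9.
Chaining these gives t_1 < t_11 < t_2 < t_13 < t_8 < t_9.
So t_9 is larger.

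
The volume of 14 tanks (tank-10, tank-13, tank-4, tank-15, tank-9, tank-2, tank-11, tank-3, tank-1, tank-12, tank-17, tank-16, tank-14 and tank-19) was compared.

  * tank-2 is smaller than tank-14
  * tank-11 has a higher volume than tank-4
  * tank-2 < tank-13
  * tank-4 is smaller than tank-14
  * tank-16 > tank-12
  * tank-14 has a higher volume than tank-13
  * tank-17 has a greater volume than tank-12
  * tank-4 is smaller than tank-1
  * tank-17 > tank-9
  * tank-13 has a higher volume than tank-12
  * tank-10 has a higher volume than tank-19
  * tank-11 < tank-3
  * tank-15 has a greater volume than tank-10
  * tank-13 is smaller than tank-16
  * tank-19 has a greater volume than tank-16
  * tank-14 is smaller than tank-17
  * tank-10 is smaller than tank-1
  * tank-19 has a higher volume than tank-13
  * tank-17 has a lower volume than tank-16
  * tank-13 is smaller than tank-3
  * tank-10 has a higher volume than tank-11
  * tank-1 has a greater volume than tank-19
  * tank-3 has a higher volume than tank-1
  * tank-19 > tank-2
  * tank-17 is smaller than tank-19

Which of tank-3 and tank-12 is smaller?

Following the relations from tank-12: tank-12 < tank-13 < tank-14 < tank-17 < tank-16 < tank-19 < tank-10 < tank-1 < tank-3.
So tank-12 < tank-3; tank-12 is the smaller of the two.

tank-12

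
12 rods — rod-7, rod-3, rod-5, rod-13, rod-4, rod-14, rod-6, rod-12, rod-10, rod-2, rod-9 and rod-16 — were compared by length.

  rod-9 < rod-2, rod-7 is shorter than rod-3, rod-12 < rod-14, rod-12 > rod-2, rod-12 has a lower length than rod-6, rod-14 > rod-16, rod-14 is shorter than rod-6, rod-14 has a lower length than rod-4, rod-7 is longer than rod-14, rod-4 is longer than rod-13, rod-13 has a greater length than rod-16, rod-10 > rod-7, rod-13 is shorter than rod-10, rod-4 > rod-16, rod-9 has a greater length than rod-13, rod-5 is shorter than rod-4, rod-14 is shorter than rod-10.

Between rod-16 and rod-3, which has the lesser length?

rod-16

The relevant relations are rod-16 < rod-13; rod-13 < rod-9; rod-9 < rod-2; rod-2 < rod-12; rod-12 < rod-14; rod-14 < rod-7; rod-7 < rod-3.
Together: rod-16 < rod-13 < rod-9 < rod-2 < rod-12 < rod-14 < rod-7 < rod-3.
So rod-16 < rod-3; rod-16 is the shorter of the two.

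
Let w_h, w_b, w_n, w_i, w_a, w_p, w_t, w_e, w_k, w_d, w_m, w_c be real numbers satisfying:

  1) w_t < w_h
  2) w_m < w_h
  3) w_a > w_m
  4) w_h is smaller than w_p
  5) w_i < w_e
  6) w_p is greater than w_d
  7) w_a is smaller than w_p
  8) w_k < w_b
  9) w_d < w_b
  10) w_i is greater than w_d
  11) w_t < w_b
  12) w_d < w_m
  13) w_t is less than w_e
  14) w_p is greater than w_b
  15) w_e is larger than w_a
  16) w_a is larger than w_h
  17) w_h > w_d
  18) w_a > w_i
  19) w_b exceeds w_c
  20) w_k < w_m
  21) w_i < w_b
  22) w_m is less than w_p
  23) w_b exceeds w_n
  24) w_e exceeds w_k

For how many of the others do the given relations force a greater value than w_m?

The elements the relations force above w_m are w_h, w_a, w_e, w_p — no chain reaches any other.
That is 4.

4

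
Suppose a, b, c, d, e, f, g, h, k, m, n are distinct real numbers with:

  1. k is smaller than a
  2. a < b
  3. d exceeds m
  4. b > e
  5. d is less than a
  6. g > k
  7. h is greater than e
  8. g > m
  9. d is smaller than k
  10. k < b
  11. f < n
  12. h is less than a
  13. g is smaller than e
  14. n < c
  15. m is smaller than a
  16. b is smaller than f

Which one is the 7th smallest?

a

Chaining the given pairs: m < d < k < g < e < h < a < b < f < n < c.
The 7th smallest is a.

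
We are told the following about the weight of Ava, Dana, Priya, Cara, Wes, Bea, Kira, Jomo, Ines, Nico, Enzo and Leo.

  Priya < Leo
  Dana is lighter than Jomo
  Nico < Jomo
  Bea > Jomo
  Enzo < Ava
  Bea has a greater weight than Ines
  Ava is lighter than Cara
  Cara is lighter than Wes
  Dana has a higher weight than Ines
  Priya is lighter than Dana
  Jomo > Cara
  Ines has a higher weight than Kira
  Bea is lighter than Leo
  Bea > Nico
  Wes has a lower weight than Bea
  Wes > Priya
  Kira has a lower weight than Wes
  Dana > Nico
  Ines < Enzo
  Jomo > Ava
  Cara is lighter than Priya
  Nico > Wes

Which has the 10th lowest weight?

Chaining the given pairs: Kira < Ines < Enzo < Ava < Cara < Priya < Wes < Nico < Dana < Jomo < Bea < Leo.
The 10th smallest is Jomo.

Jomo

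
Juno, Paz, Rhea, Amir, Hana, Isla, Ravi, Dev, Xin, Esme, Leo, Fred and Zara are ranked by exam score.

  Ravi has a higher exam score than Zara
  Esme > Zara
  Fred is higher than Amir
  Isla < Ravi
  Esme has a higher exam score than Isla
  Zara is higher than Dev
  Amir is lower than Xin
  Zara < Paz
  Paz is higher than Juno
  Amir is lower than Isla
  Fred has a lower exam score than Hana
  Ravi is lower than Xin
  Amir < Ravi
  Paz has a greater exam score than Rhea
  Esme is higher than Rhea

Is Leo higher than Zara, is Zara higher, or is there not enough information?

Following every chain through Leo: nothing is chained to Leo.
Zara is not reached, and no chain runs the other way from Zara to Leo.
So the given relations leave the order of Leo and Zara undetermined.

undetermined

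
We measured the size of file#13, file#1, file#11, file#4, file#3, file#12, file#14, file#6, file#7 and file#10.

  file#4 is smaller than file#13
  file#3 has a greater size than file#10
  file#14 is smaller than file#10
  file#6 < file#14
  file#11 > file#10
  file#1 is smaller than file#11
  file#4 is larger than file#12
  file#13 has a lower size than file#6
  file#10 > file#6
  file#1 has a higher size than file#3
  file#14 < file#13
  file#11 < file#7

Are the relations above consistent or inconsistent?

Chaining the given relations yields file#13 < file#6 < file#14, so file#13 < file#14. But one relation states file#14 < file#13. These cannot both hold.

inconsistent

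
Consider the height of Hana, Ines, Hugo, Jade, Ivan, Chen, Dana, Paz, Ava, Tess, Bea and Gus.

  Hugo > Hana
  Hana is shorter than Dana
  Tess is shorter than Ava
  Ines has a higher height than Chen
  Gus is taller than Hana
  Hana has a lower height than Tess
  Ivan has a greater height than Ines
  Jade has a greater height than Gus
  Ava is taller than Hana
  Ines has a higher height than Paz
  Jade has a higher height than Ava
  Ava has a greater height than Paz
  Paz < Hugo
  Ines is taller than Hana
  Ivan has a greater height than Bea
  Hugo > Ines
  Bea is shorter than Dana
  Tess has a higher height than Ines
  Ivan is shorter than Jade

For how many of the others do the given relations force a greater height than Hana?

Directly above Hana: Ines, Gus, Tess, Hugo, Ava, Dana.
One step further: Ivan, Jade (8 so far).
Nothing else is reachable above Hana; 8 in all.

8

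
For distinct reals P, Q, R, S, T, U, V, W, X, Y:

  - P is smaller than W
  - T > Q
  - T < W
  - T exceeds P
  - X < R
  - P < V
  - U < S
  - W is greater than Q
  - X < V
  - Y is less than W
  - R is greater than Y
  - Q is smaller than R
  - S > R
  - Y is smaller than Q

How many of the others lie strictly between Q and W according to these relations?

1

The relations place Q below W. An element lies strictly between them when it is forced above Q and also forced below W.
Above Q: {T, R, S}. Below W: {P, Y, T}.
Intersection: {T} — 1.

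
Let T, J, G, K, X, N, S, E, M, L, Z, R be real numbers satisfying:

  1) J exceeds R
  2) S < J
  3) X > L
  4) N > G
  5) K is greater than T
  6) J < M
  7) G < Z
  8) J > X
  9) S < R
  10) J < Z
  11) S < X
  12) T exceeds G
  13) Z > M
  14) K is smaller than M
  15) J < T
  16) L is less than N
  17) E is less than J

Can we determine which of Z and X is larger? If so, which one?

Z

X < J and J < T give X < T.
With T < K: X < J < T < K.
With K < M: X < J < T < K < M.
Then M < Z extends the chain to Z.
So Z is larger.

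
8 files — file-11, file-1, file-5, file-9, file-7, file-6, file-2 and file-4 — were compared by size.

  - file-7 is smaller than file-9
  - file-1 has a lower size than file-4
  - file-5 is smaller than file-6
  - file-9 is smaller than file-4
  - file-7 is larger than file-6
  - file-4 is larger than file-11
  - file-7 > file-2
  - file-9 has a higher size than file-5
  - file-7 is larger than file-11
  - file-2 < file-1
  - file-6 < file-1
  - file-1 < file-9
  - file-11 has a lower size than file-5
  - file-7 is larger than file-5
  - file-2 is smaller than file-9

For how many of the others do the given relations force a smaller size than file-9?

The elements the relations force below file-9 are file-11, file-5, file-2, file-6, file-7, file-1 — no chain reaches any other.
That is 6.

6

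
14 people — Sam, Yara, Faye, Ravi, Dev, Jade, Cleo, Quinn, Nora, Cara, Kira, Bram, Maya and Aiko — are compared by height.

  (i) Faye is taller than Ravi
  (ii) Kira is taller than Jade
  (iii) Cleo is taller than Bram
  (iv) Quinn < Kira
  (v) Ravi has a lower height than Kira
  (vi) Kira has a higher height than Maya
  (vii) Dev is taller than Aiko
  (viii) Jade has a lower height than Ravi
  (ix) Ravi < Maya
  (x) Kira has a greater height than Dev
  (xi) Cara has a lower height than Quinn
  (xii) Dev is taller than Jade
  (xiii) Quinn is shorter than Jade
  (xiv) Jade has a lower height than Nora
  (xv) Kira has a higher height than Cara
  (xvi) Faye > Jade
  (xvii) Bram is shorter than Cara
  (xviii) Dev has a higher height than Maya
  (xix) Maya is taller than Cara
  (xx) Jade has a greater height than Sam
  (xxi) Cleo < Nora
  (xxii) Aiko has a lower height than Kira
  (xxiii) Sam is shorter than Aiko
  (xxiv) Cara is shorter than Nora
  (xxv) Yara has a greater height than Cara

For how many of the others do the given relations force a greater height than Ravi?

4

Directly above Ravi: Maya, Faye, Kira.
One step further: Dev (4 so far).
No other element is forced above Ravi by the given relations, so the count is 4.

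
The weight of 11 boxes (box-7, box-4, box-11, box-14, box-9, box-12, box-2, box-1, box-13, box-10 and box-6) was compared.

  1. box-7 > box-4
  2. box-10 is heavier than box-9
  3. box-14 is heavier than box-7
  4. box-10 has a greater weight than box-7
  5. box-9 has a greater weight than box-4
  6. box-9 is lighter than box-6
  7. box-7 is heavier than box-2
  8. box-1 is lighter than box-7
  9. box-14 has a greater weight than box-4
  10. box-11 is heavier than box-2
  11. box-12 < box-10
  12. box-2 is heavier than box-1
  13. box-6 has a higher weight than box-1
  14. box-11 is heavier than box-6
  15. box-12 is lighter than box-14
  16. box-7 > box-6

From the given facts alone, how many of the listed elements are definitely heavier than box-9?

The elements the relations force above box-9 are box-6, box-11, box-7, box-10, box-14 — no chain reaches any other.
That is 5.

5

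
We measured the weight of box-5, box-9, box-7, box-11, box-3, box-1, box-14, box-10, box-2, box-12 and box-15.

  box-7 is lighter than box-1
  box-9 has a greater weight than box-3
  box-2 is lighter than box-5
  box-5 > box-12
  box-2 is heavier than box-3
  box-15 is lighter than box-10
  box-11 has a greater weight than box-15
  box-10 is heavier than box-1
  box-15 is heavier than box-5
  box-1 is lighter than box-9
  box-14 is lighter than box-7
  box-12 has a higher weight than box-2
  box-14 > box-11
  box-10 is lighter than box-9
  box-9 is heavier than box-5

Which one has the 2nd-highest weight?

box-10

Chaining the given pairs: box-3 < box-2 < box-12 < box-5 < box-15 < box-11 < box-14 < box-7 < box-1 < box-10 < box-9.
Counting 2 from the largest end gives box-10.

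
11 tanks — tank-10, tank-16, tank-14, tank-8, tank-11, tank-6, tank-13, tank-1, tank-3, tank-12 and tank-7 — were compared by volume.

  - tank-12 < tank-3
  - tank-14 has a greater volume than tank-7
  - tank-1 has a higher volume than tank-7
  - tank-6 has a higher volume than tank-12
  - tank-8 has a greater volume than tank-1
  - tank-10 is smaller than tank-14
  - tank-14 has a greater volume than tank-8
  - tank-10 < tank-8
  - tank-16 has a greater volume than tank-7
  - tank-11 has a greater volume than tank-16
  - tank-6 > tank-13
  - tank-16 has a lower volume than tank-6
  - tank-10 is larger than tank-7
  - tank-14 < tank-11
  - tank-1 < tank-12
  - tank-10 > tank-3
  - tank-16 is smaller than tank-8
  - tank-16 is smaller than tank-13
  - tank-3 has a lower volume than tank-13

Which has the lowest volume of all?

Chaining upward from tank-7: directly above it, tank-1, tank-16, tank-10, tank-14; then tank-12, tank-13, tank-8, tank-6, tank-11; then tank-3.
That covers every other element, and nothing is given below tank-7, so tank-7 is the lowest volume.

tank-7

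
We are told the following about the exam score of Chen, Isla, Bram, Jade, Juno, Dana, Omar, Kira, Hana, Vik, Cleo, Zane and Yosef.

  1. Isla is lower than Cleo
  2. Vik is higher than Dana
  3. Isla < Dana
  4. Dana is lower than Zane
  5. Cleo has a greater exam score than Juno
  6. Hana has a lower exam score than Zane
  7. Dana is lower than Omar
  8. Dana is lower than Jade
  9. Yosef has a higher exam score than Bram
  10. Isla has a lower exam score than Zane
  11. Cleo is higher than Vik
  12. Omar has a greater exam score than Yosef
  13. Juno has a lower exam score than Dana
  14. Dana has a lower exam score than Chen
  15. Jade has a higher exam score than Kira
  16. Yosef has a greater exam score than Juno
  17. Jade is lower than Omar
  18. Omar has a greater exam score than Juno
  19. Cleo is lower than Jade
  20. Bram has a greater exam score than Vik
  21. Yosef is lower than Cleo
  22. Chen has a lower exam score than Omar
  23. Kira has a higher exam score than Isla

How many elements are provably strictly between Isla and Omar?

The relations place Isla below Omar. An element lies strictly between them when it is forced above Isla and also forced below Omar.
Above Isla: {Dana, Vik, Bram, Kira, Yosef, Chen, Cleo, Jade, Zane}. Below Omar: {Juno, Dana, Vik, Bram, Kira, Yosef, Chen, Cleo, Jade}.
Intersection: {Dana, Vik, Bram, Kira, Yosef, Chen, Cleo, Jade} — 8.

8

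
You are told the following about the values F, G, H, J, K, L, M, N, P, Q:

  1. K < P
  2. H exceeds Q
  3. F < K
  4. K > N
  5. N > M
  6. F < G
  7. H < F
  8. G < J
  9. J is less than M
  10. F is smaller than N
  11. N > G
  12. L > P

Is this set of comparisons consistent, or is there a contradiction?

consistent

The single ordering Q < H < F < G < J < M < N < K < P < L satisfies every listed relation, so no contradiction arises.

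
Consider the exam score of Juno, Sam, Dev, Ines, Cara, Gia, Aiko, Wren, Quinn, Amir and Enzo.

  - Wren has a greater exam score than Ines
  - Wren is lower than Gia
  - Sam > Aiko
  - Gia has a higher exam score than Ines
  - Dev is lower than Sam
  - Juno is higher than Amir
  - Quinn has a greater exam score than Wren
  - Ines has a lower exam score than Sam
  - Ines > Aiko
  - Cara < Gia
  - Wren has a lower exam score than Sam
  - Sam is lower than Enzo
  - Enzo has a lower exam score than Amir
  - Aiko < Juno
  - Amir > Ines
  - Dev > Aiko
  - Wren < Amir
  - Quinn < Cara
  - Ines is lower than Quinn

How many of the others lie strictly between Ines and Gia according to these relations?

The relations place Ines below Gia. An element lies strictly between them when it is forced above Ines and also forced below Gia.
Above Ines: {Wren, Sam, Quinn, Cara, Enzo, Amir, Juno}. Below Gia: {Aiko, Wren, Quinn, Cara}.
Intersection: {Wren, Quinn, Cara} — 3.

3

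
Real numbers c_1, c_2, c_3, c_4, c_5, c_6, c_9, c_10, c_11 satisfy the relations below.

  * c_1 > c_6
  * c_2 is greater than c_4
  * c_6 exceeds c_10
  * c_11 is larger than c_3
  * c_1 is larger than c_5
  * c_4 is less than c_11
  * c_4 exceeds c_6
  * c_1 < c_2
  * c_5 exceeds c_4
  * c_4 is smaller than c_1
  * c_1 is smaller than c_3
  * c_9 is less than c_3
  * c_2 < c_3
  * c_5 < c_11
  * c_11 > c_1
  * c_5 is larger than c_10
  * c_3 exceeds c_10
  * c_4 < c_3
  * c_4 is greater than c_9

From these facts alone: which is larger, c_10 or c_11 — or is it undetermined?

c_11

c_10 < c_6 and c_6 < c_4 give c_10 < c_4.
With c_4 < c_1: c_10 < c_6 < c_4 < c_1.
With c_1 < c_2: c_10 < c_6 < c_4 < c_1 < c_2.
Then c_2 < c_3 extends the chain to c_3.
With c_3 < c_11: c_10 < c_6 < c_4 < c_1 < c_2 < c_3 < c_11.
So c_11 is larger.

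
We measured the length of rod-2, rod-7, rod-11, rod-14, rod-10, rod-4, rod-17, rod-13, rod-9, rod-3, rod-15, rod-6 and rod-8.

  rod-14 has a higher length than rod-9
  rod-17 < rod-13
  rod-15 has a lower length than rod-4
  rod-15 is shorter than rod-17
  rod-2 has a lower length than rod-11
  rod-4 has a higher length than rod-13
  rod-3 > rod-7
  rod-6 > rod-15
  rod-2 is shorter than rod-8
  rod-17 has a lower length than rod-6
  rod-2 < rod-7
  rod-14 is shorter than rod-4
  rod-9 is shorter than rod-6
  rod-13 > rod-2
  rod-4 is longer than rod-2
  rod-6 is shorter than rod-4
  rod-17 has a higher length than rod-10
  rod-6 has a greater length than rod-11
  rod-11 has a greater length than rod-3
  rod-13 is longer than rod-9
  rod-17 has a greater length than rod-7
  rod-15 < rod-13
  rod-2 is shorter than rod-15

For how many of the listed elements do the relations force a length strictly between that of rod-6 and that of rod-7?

Chaining upward from rod-7 reaches: rod-3, rod-11, rod-17, rod-13, rod-4.
Chaining downward from rod-6 reaches: rod-2, rod-15, rod-3, rod-9, rod-11, rod-10, rod-17.
Strictly between rod-7 and rod-6 are those in both lists: rod-3, rod-11, rod-17 — 3 elements.

3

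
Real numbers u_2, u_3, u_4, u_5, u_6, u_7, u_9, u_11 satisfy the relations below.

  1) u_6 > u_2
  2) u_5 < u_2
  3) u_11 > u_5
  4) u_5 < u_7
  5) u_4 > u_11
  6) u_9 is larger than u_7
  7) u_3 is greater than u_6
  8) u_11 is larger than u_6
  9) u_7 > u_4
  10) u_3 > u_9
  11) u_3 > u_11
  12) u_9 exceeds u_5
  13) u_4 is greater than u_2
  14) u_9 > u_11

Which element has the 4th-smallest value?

The consecutive relations fix a unique order: u_5 < u_2 < u_6 < u_11 < u_4 < u_7 < u_9 < u_3.
Counting 4 from the smallest end gives u_11.

u_11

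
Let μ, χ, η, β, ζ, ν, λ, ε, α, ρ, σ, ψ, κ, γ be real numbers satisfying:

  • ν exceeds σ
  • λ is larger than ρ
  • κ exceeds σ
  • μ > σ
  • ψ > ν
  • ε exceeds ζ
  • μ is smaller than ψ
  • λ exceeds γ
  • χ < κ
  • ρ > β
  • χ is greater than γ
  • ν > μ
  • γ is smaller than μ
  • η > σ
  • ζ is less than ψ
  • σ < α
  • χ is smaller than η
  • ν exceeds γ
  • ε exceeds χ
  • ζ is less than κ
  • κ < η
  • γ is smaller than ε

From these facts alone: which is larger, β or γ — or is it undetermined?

Following every chain through γ: above γ we get μ, χ, κ, ε, ν, ψ, η, λ.
β is not reached, and no chain runs the other way from β to γ.
So the given relations leave the order of γ and β undetermined.

undetermined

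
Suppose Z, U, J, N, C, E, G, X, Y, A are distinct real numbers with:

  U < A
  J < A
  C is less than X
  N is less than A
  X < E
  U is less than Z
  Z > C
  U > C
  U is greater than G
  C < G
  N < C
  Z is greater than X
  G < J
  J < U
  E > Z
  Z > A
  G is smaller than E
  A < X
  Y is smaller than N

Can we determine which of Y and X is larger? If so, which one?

X

The relevant relations are Y < N; N < C; C < G; G < J; J < U; U < A; A < X.
Chaining these gives Y < N < C < G < J < U < A < X.
So X is larger.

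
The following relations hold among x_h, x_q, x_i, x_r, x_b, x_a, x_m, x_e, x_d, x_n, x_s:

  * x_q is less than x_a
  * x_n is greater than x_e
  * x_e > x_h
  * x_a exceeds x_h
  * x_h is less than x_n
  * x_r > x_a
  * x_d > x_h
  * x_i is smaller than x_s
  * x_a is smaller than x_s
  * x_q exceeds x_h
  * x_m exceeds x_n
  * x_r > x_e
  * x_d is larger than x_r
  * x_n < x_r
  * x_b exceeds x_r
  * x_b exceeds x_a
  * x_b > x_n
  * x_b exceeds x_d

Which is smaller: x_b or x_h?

x_h

Link the given pairs in sequence: x_h < x_q; x_q < x_a; x_a < x_r; x_r < x_d; x_d < x_b.
Together: x_h < x_q < x_a < x_r < x_d < x_b.
So x_h < x_b; x_h is the smaller of the two.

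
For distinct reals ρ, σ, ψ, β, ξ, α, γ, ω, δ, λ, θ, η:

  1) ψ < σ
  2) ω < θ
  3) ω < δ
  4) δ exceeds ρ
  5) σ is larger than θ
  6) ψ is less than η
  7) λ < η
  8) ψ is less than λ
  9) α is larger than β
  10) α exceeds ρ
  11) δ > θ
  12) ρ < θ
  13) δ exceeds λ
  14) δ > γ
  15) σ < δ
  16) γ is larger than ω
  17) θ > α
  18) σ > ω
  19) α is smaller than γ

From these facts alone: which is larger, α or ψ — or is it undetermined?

undetermined

Following every chain through ψ: above ψ we get λ, η, σ, δ.
α is not reached, and no chain runs the other way from α to ψ.
So the given relations leave the order of ψ and α undetermined.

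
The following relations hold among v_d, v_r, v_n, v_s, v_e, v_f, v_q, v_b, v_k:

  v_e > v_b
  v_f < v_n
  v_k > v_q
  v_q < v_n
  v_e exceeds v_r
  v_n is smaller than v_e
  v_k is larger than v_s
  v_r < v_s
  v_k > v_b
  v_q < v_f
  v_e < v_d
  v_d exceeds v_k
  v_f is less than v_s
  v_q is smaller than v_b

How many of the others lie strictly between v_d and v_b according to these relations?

Chaining upward from v_b reaches: v_e, v_k.
Chaining downward from v_d reaches: v_q, v_r, v_f, v_n, v_e, v_s, v_k.
Strictly between v_b and v_d are those in both lists: v_e, v_k — 2 elements.

2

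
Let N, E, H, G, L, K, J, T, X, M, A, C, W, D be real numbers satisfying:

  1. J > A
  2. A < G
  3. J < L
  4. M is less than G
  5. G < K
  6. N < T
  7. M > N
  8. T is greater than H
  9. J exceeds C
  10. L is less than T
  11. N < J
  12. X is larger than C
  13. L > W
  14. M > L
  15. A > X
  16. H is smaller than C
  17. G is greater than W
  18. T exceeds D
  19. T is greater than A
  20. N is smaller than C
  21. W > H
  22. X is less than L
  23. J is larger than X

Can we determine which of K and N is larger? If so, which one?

K

Chaining the given relations: N < C < X < A < J < L < M < G < K.
So K is larger.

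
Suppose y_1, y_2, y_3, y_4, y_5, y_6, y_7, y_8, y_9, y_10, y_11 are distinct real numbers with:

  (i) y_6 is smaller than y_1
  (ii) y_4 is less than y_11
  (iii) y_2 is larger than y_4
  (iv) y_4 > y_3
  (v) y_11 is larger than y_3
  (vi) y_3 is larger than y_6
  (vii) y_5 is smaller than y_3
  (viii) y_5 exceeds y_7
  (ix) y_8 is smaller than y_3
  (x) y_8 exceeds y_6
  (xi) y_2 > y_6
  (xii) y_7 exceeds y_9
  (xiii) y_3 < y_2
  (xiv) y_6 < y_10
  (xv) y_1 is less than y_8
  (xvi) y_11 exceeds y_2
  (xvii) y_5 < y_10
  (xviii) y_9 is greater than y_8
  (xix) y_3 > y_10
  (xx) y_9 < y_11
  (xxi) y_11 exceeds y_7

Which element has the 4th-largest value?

The consecutive relations fix a unique order: y_6 < y_1 < y_8 < y_9 < y_7 < y_5 < y_10 < y_3 < y_4 < y_2 < y_11.
The 4th largest is y_3.

y_3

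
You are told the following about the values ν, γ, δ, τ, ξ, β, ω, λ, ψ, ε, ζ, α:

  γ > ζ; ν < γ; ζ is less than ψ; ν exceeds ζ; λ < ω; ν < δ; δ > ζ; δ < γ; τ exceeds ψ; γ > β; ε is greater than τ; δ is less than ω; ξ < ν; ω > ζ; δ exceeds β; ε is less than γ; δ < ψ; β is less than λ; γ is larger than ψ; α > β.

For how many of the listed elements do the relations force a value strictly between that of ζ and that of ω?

Chaining upward from ζ reaches: ν, δ, ψ, τ, ε, γ.
Chaining downward from ω reaches: β, ξ, ν, δ, λ.
Strictly between ζ and ω are those in both lists: ν, δ — 2 elements.

2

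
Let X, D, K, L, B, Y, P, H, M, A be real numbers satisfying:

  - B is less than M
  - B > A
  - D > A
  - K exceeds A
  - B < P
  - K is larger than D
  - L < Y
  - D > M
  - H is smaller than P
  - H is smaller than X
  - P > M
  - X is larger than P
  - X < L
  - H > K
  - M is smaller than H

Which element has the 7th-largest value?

D

Chaining the given pairs: A < B < M < D < K < H < P < X < L < Y.
The 7th largest is D.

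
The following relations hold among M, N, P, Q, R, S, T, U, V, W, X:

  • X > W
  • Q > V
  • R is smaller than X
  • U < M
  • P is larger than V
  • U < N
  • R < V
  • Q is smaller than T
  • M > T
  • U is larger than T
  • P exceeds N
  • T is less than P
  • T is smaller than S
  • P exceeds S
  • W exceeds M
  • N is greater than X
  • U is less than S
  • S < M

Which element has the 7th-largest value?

The consecutive relations fix a unique order: R < V < Q < T < U < S < M < W < X < N < P.
Counting 7 from the largest end gives U.

U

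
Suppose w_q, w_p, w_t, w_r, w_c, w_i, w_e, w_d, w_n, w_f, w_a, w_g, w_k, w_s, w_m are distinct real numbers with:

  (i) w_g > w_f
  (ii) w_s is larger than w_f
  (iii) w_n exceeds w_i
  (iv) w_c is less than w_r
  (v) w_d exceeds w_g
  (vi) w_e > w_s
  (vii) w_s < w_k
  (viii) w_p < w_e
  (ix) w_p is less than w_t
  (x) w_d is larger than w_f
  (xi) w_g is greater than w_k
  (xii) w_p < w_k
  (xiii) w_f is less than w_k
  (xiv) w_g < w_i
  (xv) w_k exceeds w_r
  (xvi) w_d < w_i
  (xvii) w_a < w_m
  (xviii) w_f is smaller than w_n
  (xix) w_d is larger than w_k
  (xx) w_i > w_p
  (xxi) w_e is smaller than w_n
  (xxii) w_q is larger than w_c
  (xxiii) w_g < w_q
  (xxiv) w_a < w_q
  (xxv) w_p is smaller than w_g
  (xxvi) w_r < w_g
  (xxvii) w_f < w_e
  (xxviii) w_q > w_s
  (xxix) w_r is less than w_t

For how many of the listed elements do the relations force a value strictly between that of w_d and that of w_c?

Chaining upward from w_c reaches: w_r, w_k, w_g, w_i, w_t, w_n, w_q.
Chaining downward from w_d reaches: w_f, w_s, w_p, w_r, w_k, w_g.
Strictly between w_c and w_d are those in both lists: w_r, w_k, w_g — 3 elements.

3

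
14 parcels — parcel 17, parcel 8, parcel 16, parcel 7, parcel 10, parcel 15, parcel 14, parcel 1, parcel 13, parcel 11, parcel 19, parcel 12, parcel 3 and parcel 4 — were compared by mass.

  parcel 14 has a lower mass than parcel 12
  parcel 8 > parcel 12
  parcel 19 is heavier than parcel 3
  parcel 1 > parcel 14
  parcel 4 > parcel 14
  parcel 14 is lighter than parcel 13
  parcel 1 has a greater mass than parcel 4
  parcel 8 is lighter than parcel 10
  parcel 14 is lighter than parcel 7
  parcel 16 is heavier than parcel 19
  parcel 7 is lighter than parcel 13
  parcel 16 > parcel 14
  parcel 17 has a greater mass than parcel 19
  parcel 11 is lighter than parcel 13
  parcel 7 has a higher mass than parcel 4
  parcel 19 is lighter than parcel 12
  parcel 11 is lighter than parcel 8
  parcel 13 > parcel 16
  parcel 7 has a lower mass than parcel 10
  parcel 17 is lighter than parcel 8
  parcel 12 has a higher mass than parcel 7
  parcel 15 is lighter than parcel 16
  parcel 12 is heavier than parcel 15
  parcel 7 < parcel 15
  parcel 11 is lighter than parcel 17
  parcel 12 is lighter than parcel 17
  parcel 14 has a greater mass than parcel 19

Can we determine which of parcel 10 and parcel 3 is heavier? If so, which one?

parcel 10

The relevant relations are parcel 3 < parcel 19; parcel 19 < parcel 14; parcel 14 < parcel 4; parcel 4 < parcel 7; parcel 7 < parcel 15; parcel 15 < parcel 12; parcel 12 < parcel 8; parcel 8 < parcel 10.
Together: parcel 3 < parcel 19 < parcel 14 < parcel 4 < parcel 7 < parcel 15 < parcel 12 < parcel 8 < parcel 10.
So parcel 10 is heavier.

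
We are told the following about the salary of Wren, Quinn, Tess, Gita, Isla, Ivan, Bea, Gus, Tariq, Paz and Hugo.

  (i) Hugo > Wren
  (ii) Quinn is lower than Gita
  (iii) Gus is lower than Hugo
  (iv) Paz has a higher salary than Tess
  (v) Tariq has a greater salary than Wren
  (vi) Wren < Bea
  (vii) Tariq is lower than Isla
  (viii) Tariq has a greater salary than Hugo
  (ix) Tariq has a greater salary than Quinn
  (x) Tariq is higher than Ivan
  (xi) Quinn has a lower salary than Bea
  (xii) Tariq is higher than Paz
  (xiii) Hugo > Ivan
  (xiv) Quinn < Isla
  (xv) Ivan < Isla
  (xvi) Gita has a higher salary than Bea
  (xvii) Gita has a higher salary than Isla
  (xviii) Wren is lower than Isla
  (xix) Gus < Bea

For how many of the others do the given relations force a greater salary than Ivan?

From Ivan the given relations immediately reach Hugo, Tariq, Isla.
From those, Gita — 4 in total.
No other element is forced above Ivan by the given relations, so the count is 4.

4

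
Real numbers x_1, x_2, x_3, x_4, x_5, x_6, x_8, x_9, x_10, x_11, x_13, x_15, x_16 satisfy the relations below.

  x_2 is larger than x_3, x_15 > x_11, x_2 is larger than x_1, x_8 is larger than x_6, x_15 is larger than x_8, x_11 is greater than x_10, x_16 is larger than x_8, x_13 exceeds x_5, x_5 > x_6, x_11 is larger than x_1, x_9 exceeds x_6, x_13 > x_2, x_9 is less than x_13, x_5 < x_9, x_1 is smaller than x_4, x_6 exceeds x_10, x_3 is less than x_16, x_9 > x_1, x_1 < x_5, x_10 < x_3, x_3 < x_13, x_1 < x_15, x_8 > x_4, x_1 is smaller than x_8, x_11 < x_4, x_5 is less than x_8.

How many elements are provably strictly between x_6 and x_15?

The relations place x_6 below x_15. An element lies strictly between them when it is forced above x_6 and also forced below x_15.
Above x_6: {x_5, x_8, x_9, x_13, x_16}. Below x_15: {x_10, x_1, x_5, x_11, x_4, x_8}.
Intersection: {x_5, x_8} — 2.

2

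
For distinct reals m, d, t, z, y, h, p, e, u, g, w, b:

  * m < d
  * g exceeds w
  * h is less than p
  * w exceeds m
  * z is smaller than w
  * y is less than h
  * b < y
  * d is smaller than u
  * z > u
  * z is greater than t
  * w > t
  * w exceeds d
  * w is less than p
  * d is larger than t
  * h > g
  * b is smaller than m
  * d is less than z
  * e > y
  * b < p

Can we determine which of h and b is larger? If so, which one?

h

The relevant relations are b < m; m < d; d < u; u < z; z < w; w < g; g < h.
Chaining these gives b < m < d < u < z < w < g < h.
So h is larger.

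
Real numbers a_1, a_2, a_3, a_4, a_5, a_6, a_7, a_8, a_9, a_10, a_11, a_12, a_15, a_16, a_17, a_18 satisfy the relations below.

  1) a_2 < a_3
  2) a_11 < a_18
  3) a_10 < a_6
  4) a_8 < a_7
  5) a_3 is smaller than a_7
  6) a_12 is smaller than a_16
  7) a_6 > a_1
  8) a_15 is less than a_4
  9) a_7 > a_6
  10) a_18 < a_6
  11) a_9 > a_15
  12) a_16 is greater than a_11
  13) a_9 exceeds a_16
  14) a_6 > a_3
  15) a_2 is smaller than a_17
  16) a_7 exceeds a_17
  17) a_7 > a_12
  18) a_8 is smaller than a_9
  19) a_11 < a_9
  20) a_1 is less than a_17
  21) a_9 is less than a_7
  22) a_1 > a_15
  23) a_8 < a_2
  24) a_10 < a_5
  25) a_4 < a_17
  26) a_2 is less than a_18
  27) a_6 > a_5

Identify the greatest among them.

a_7

a_8 is not greatest since a_8 < a_2; a_15 is not greatest since a_15 < a_1; a_2 is not greatest since a_2 < a_18; a_4 is not greatest since a_4 < a_17; a_11 is not greatest since a_11 < a_18; a_18 is not greatest since a_18 < a_6; a_1 is not greatest since a_1 < a_6; a_10 is not greatest since a_10 < a_5; a_3 is not greatest since a_3 < a_6; a_12 is not greatest since a_12 < a_16; a_5 is not greatest since a_5 < a_6; a_17 is not greatest since a_17 < a_7; a_6 is not greatest since a_6 < a_7; a_16 is not greatest since a_16 < a_9; a_9 is not greatest since a_9 < a_7.
Only a_7 has nothing above it, so a_7 is the greatest.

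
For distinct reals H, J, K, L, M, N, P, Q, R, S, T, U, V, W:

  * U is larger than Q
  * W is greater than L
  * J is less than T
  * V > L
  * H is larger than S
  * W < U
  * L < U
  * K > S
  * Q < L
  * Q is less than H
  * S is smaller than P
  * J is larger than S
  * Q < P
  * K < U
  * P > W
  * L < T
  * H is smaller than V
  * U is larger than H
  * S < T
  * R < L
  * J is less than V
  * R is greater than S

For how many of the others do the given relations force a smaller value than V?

The elements the relations force below V are S, R, Q, J, H, L — no chain reaches any other.
That is 6.

6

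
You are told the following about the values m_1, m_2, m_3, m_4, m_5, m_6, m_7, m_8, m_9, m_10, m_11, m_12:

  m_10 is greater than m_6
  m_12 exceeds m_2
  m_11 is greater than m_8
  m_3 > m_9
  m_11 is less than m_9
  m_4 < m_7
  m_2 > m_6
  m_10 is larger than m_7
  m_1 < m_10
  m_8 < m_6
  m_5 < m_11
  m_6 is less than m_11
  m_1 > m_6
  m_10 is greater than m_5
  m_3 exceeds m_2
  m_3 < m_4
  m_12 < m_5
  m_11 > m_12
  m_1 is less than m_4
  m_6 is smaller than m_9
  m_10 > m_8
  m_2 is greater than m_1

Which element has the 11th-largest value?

Piecing the relations together gives one ordering: m_8 < m_6 < m_1 < m_2 < m_12 < m_5 < m_11 < m_9 < m_3 < m_4 < m_7 < m_10.
The 11th largest is m_6.

m_6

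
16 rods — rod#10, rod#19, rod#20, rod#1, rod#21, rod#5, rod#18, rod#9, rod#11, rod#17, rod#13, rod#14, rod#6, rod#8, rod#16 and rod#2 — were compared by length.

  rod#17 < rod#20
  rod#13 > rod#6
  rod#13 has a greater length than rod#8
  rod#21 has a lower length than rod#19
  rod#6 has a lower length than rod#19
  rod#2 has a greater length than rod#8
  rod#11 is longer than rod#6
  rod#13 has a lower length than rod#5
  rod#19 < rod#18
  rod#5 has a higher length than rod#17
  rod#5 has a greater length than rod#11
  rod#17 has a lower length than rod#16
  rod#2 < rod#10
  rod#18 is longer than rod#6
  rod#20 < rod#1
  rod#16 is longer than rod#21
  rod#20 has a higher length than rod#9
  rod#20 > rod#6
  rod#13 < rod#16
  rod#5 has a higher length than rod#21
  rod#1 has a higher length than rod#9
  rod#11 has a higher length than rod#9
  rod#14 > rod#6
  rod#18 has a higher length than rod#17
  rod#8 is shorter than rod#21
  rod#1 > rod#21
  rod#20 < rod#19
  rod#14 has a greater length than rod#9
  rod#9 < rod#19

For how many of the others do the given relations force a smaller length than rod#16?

5

The elements the relations force below rod#16 are rod#8, rod#21, rod#6, rod#17, rod#13 — no chain reaches any other.
That is 5.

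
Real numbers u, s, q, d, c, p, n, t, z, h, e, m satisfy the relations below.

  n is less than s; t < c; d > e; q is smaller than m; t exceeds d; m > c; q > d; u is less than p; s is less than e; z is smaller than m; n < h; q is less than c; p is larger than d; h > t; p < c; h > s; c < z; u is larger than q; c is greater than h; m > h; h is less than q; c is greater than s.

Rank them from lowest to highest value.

n < s < e < d < t < h < q < u < p < c < z < m

Nothing is placed below n, so it is least; from there n < s; s < e; e < d; d < t; t < h; h < q; q < u; u < p; p < c; c < z; z < m, each given directly.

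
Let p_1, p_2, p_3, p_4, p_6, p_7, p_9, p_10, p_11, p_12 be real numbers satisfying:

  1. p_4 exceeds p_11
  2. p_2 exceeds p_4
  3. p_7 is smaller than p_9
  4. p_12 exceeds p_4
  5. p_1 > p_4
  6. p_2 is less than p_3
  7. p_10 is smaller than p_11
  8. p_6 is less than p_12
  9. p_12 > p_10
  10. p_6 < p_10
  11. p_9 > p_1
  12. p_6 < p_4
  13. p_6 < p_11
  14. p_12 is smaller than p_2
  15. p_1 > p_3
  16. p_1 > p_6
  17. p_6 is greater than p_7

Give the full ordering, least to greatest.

Nothing is placed below p_7, so it is least; from there p_7 < p_6; p_6 < p_10; p_10 < p_11; p_11 < p_4; p_4 < p_12; p_12 < p_2; p_2 < p_3; p_3 < p_1; p_1 < p_9, each given directly.

p_7 < p_6 < p_10 < p_11 < p_4 < p_12 < p_2 < p_3 < p_1 < p_9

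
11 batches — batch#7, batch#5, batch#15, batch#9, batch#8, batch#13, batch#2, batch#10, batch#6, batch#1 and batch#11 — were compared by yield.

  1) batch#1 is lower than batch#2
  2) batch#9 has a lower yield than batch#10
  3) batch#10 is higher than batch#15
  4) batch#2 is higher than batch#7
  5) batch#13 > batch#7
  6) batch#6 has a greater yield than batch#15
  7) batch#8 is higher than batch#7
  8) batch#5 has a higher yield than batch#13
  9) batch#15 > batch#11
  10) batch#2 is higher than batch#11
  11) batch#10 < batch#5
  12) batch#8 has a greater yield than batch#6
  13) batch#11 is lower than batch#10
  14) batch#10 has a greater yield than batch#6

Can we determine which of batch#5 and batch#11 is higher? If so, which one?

batch#11 < batch#15 < batch#6 < batch#10 < batch#5, by transitivity through batch#15, batch#6, batch#10.
So batch#5 is higher.

batch#5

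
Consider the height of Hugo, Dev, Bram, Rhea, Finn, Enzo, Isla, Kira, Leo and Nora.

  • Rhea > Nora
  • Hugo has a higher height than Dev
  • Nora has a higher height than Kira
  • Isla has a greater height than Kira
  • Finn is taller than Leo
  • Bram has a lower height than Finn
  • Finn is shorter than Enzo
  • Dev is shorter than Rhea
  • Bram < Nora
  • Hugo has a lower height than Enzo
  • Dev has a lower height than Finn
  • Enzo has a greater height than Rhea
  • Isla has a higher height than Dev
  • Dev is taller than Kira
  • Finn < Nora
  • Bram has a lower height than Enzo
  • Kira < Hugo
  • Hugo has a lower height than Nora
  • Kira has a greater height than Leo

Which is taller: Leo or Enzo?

Enzo

Leo < Kira and Kira < Dev give Leo < Dev.
With Dev < Hugo: Leo < Kira < Dev < Hugo.
Then Hugo < Nora extends the chain to Nora.
With Nora < Rhea: Leo < Kira < Dev < Hugo < Nora < Rhea.
Then Rhea < Enzo extends the chain to Enzo.
So Leo < Enzo; Enzo is the taller of the two.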